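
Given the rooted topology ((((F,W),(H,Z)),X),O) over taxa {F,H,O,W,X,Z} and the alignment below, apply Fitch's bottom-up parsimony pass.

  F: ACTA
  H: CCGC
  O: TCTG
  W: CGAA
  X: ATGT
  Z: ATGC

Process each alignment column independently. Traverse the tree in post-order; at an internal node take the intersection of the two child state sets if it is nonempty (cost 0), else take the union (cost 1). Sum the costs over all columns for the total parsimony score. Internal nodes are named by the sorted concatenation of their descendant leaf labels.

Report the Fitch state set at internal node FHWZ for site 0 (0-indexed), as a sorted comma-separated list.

site 0, node FW: F={A} ∪ W={C} → {A,C} (+1)
site 0, node HZ: H={C} ∪ Z={A} → {A,C} (+1)
site 0, node FHWZ: FW={A,C} ∩ HZ={A,C} → {A,C} (+0)
site 0, node FHWXZ: FHWZ={A,C} ∩ X={A} → {A} (+0)
site 0, node FHOWXZ: FHWXZ={A} ∪ O={T} → {A,T} (+1)
site 1, node FW: F={C} ∪ W={G} → {C,G} (+1)
site 1, node HZ: H={C} ∪ Z={T} → {C,T} (+1)
site 1, node FHWZ: FW={C,G} ∩ HZ={C,T} → {C} (+0)
site 1, node FHWXZ: FHWZ={C} ∪ X={T} → {C,T} (+1)
site 1, node FHOWXZ: FHWXZ={C,T} ∩ O={C} → {C} (+0)
site 2, node FW: F={T} ∪ W={A} → {A,T} (+1)
site 2, node HZ: H={G} ∩ Z={G} → {G} (+0)
site 2, node FHWZ: FW={A,T} ∪ HZ={G} → {A,G,T} (+1)
site 2, node FHWXZ: FHWZ={A,G,T} ∩ X={G} → {G} (+0)
site 2, node FHOWXZ: FHWXZ={G} ∪ O={T} → {G,T} (+1)
site 3, node FW: F={A} ∩ W={A} → {A} (+0)
site 3, node HZ: H={C} ∩ Z={C} → {C} (+0)
site 3, node FHWZ: FW={A} ∪ HZ={C} → {A,C} (+1)
site 3, node FHWXZ: FHWZ={A,C} ∪ X={T} → {A,C,T} (+1)
site 3, node FHOWXZ: FHWXZ={A,C,T} ∪ O={G} → {A,C,G,T} (+1)
per-site changes: [3, 3, 3, 3]; total = 12

A,C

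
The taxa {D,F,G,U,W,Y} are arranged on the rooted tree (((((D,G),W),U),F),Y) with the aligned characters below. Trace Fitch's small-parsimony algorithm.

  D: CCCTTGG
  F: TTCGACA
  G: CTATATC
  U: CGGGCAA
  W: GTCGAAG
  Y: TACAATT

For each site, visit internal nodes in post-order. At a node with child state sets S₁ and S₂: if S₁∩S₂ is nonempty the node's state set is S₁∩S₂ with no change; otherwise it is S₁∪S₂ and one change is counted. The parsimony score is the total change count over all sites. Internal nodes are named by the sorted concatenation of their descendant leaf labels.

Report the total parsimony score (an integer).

DG@0: {C} ∩ {C} = {C} (intersection, +0)
DGW@0: {C} ∪ {G} = {C,G} (union, +1)
DGUW@0: {C,G} ∩ {C} = {C} (intersection, +0)
DFGUW@0: {C} ∪ {T} = {C,T} (union, +1)
DFGUWY@0: {C,T} ∩ {T} = {T} (intersection, +0)
DG@1: {C} ∪ {T} = {C,T} (union, +1)
DGW@1: {C,T} ∩ {T} = {T} (intersection, +0)
DGUW@1: {T} ∪ {G} = {G,T} (union, +1)
DFGUW@1: {G,T} ∩ {T} = {T} (intersection, +0)
DFGUWY@1: {T} ∪ {A} = {A,T} (union, +1)
DG@2: {C} ∪ {A} = {A,C} (union, +1)
DGW@2: {A,C} ∩ {C} = {C} (intersection, +0)
DGUW@2: {C} ∪ {G} = {C,G} (union, +1)
DFGUW@2: {C,G} ∩ {C} = {C} (intersection, +0)
DFGUWY@2: {C} ∩ {C} = {C} (intersection, +0)
DG@3: {T} ∩ {T} = {T} (intersection, +0)
DGW@3: {T} ∪ {G} = {G,T} (union, +1)
DGUW@3: {G,T} ∩ {G} = {G} (intersection, +0)
DFGUW@3: {G} ∩ {G} = {G} (intersection, +0)
DFGUWY@3: {G} ∪ {A} = {A,G} (union, +1)
DG@4: {T} ∪ {A} = {A,T} (union, +1)
DGW@4: {A,T} ∩ {A} = {A} (intersection, +0)
DGUW@4: {A} ∪ {C} = {A,C} (union, +1)
DFGUW@4: {A,C} ∩ {A} = {A} (intersection, +0)
DFGUWY@4: {A} ∩ {A} = {A} (intersection, +0)
DG@5: {G} ∪ {T} = {G,T} (union, +1)
DGW@5: {G,T} ∪ {A} = {A,G,T} (union, +1)
DGUW@5: {A,G,T} ∩ {A} = {A} (intersection, +0)
DFGUW@5: {A} ∪ {C} = {A,C} (union, +1)
DFGUWY@5: {A,C} ∪ {T} = {A,C,T} (union, +1)
DG@6: {G} ∪ {C} = {C,G} (union, +1)
DGW@6: {C,G} ∩ {G} = {G} (intersection, +0)
DGUW@6: {G} ∪ {A} = {A,G} (union, +1)
DFGUW@6: {A,G} ∩ {A} = {A} (intersection, +0)
DFGUWY@6: {A} ∪ {T} = {A,T} (union, +1)
per-site changes: [2, 3, 2, 2, 2, 4, 3]; total = 18

18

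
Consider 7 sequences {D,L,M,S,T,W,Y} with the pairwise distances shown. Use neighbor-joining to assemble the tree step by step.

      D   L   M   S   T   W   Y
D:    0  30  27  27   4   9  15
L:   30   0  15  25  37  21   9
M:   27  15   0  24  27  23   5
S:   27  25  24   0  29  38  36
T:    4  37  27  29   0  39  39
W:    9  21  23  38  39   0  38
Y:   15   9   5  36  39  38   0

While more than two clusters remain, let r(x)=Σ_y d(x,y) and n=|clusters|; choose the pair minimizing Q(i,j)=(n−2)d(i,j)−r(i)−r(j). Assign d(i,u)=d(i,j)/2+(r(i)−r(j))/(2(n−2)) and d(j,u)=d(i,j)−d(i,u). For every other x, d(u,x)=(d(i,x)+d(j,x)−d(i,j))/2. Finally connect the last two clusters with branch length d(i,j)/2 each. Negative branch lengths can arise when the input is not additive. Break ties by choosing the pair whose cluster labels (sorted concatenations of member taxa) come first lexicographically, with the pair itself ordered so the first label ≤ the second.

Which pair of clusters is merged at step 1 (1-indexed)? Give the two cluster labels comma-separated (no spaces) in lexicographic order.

step 1: merge (D,T) at d=4, Q=-267; branch lengths D→-43/10, T→83/10; new cluster DT
  updated: d(DT,L)=63/2, d(DT,M)=25, d(DT,S)=26, d(DT,W)=22, d(DT,Y)=25
step 2: merge (M,Y) at d=5, Q=-185; branch lengths M→-1/8, Y→41/8; new cluster MY
  updated: d(DT,MY)=45/2, d(L,MY)=19/2, d(MY,S)=55/2, d(MY,W)=28
step 3: merge (L,MY) at d=19/2, Q=-146; branch lengths L→14/3, MY→29/6; new cluster LMY
  updated: d(DT,LMY)=89/4, d(LMY,S)=43/2, d(LMY,W)=79/4
step 4: merge (DT,W) at d=22, Q=-106; branch lengths DT→69/8, W→107/8; new cluster DTW
  updated: d(DTW,LMY)=10, d(DTW,S)=21
step 5: merge (DTW,LMY) at d=10, Q=-105/2; branch lengths DTW→19/4, LMY→21/4; new cluster DLMTWY
  updated: d(DLMTWY,S)=65/4
step 6: merge (DLMTWY,S) at d=65/4; branch lengths DLMTWY→65/8, S→65/8; new cluster DLMSTWY
final tree: ((((D:-43/10,T:83/10):69/8,W:107/8):19/4,(L:14/3,(M:-1/8,Y:41/8):29/6):21/4):65/8,S:65/8)
total length: 267/4

D,T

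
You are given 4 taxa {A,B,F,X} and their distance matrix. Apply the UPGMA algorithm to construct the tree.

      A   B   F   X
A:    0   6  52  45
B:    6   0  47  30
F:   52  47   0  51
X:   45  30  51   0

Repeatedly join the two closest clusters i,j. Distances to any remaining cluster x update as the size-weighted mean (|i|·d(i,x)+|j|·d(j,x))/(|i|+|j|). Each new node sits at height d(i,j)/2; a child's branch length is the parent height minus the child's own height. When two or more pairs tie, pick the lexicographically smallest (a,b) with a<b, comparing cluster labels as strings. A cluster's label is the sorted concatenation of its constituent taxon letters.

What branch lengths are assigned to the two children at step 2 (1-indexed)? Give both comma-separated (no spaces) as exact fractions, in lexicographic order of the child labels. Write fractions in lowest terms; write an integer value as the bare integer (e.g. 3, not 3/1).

63/4,75/4

1. join A+B (d=6) ⇒ AB; edges |A|=3, |B|=3
  updated: d(AB,F)=99/2, d(AB,X)=75/2
2. join AB+X (d=75/2) ⇒ ABX; edges |AB|=63/4, |X|=75/4
  updated: d(ABX,F)=50
3. join ABX+F (d=50) ⇒ ABFX; edges |ABX|=25/4, |F|=25
final tree: (((A:3,B:3):63/4,X:75/4):25/4,F:25)
total length: 287/4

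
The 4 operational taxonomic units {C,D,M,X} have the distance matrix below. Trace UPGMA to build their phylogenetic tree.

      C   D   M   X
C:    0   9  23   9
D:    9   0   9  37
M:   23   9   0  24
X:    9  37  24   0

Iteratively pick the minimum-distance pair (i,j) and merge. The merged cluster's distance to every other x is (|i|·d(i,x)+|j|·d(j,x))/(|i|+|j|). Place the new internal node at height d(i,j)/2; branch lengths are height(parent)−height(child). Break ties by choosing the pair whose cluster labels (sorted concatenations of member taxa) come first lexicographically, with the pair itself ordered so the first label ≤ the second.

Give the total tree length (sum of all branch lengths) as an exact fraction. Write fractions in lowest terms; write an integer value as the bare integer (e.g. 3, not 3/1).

iteration 1: select C,D (d=9); attach at lengths (9/2, 9/2); label the merged cluster CD
  updated: d(CD,M)=16, d(CD,X)=23
iteration 2: select CD,M (d=16); attach at lengths (7/2, 8); label the merged cluster CDM
  updated: d(CDM,X)=70/3
iteration 3: select CDM,X (d=70/3); attach at lengths (11/3, 35/3); label the merged cluster CDMX
final tree: (((C:9/2,D:9/2):7/2,M:8):11/3,X:35/3)
total length: 215/6

215/6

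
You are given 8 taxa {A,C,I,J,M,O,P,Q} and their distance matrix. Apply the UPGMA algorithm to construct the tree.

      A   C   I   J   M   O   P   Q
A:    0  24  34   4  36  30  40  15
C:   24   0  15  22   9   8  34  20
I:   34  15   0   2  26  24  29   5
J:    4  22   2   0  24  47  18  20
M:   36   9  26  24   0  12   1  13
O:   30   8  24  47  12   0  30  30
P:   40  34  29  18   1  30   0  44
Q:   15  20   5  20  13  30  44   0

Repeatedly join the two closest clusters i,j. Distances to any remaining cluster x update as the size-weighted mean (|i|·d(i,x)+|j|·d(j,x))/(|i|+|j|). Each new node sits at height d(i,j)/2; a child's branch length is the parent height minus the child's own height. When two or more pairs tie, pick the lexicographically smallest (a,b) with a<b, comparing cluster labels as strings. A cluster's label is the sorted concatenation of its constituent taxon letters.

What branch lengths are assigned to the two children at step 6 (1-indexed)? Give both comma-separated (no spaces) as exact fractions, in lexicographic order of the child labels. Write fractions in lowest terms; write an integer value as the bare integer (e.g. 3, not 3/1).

iteration 1: select M,P (d=1); attach at lengths (1/2, 1/2); label the merged cluster MP
  updated: d(A,MP)=38, d(C,MP)=43/2, d(I,MP)=55/2, d(J,MP)=21, d(MP,O)=21, d(MP,Q)=57/2
iteration 2: select I,J (d=2); attach at lengths (1, 1); label the merged cluster IJ
  updated: d(A,IJ)=19, d(C,IJ)=37/2, d(IJ,MP)=97/4, d(IJ,O)=71/2, d(IJ,Q)=25/2
iteration 3: select C,O (d=8); attach at lengths (4, 4); label the merged cluster CO
  updated: d(A,CO)=27, d(CO,IJ)=27, d(CO,MP)=85/4, d(CO,Q)=25
iteration 4: select IJ,Q (d=25/2); attach at lengths (21/4, 25/4); label the merged cluster IJQ
  updated: d(A,IJQ)=53/3, d(CO,IJQ)=79/3, d(IJQ,MP)=77/3
iteration 5: select A,IJQ (d=53/3); attach at lengths (53/6, 31/12); label the merged cluster AIJQ
  updated: d(AIJQ,CO)=53/2, d(AIJQ,MP)=115/4
iteration 6: select CO,MP (d=85/4); attach at lengths (53/8, 81/8); label the merged cluster CMOP
  updated: d(AIJQ,CMOP)=221/8
iteration 7: select AIJQ,CMOP (d=221/8); attach at lengths (239/48, 51/16); label the merged cluster ACIJMOPQ
final tree: ((A:53/6,((I:1,J:1):21/4,Q:25/4):31/12):239/48,((C:4,O:4):53/8,(M:1/2,P:1/2):81/8):51/16)
total length: 353/6

53/8,81/8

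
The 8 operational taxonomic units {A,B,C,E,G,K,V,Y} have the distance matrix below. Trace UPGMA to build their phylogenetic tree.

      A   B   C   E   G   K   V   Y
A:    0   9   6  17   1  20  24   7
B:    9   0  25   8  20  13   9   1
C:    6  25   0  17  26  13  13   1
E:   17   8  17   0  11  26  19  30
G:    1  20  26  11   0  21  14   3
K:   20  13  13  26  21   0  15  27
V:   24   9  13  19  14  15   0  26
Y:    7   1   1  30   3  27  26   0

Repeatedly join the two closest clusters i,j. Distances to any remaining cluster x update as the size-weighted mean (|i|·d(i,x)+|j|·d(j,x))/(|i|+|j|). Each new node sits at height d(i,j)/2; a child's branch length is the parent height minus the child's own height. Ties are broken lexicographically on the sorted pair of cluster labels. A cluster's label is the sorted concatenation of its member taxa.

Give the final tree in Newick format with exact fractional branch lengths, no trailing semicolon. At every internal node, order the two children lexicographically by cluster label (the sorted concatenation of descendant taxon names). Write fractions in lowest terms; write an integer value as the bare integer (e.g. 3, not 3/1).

((((A:1/2,G:1/2):35/8,(B:1/2,Y:1/2):35/8):27/8,E:33/4):53/60,((C:13/2,K:13/2):1/2,V:7):32/15)

1. join A+G (d=1) ⇒ AG; edges |A|=1/2, |G|=1/2
  updated: d(AG,B)=29/2, d(AG,C)=16, d(AG,E)=14, d(AG,K)=41/2, d(AG,V)=19, d(AG,Y)=5
2. join B+Y (d=1) ⇒ BY; edges |B|=1/2, |Y|=1/2
  updated: d(AG,BY)=39/4, d(BY,C)=13, d(BY,E)=19, d(BY,K)=20, d(BY,V)=35/2
3. join AG+BY (d=39/4) ⇒ ABGY; edges |AG|=35/8, |BY|=35/8
  updated: d(ABGY,C)=29/2, d(ABGY,E)=33/2, d(ABGY,K)=81/4, d(ABGY,V)=73/4
4. join C+K (d=13) ⇒ CK; edges |C|=13/2, |K|=13/2
  updated: d(ABGY,CK)=139/8, d(CK,E)=43/2, d(CK,V)=14
5. join CK+V (d=14) ⇒ CKV; edges |CK|=1/2, |V|=7
  updated: d(ABGY,CKV)=53/3, d(CKV,E)=62/3
6. join ABGY+E (d=33/2) ⇒ ABEGY; edges |ABGY|=27/8, |E|=33/4
  updated: d(ABEGY,CKV)=274/15
7. join ABEGY+CKV (d=274/15) ⇒ ABCEGKVY; edges |ABEGY|=53/60, |CKV|=32/15
final tree: ((((A:1/2,G:1/2):35/8,(B:1/2,Y:1/2):35/8):27/8,E:33/4):53/60,((C:13/2,K:13/2):1/2,V:7):32/15)
total length: 5507/120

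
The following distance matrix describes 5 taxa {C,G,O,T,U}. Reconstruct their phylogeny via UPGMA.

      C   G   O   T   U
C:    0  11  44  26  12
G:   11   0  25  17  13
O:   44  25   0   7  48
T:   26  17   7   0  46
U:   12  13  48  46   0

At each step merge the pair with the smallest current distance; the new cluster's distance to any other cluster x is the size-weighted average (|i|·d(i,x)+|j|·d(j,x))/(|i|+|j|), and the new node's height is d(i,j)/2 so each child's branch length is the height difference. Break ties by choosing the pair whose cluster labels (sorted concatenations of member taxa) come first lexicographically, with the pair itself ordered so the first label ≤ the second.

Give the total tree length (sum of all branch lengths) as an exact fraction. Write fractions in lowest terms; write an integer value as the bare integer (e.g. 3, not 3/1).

step 1: merge (O,T) at d=7; branch lengths O→7/2, T→7/2; new cluster OT
  updated: d(C,OT)=35, d(G,OT)=21, d(OT,U)=47
step 2: merge (C,G) at d=11; branch lengths C→11/2, G→11/2; new cluster CG
  updated: d(CG,OT)=28, d(CG,U)=25/2
step 3: merge (CG,U) at d=25/2; branch lengths CG→3/4, U→25/4; new cluster CGU
  updated: d(CGU,OT)=103/3
step 4: merge (CGU,OT) at d=103/3; branch lengths CGU→131/12, OT→41/3; new cluster CGOTU
final tree: (((C:11/2,G:11/2):3/4,U:25/4):131/12,(O:7/2,T:7/2):41/3)
total length: 595/12

595/12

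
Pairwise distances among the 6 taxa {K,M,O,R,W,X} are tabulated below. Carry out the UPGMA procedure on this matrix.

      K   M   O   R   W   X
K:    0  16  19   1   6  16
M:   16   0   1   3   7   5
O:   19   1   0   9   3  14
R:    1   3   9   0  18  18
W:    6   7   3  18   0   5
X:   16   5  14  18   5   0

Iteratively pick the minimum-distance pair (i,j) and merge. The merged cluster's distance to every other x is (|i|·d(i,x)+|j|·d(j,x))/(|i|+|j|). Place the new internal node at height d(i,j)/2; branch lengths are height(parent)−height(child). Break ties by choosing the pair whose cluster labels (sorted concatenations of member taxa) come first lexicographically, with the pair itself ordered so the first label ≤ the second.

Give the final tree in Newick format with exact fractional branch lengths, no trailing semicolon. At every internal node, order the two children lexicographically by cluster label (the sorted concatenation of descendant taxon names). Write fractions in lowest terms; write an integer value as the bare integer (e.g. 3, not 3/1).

iteration 1: select K,R (d=1); attach at lengths (1/2, 1/2); label the merged cluster KR
  updated: d(KR,M)=19/2, d(KR,O)=14, d(KR,W)=12, d(KR,X)=17
iteration 2: select M,O (d=1); attach at lengths (1/2, 1/2); label the merged cluster MO
  updated: d(KR,MO)=47/4, d(MO,W)=5, d(MO,X)=19/2
iteration 3: select MO,W (d=5); attach at lengths (2, 5/2); label the merged cluster MOW
  updated: d(KR,MOW)=71/6, d(MOW,X)=8
iteration 4: select MOW,X (d=8); attach at lengths (3/2, 4); label the merged cluster MOWX
  updated: d(KR,MOWX)=105/8
iteration 5: select KR,MOWX (d=105/8); attach at lengths (97/16, 41/16); label the merged cluster KMORWX
final tree: ((K:1/2,R:1/2):97/16,(((M:1/2,O:1/2):2,W:5/2):3/2,X:4):41/16)
total length: 165/8

((K:1/2,R:1/2):97/16,(((M:1/2,O:1/2):2,W:5/2):3/2,X:4):41/16)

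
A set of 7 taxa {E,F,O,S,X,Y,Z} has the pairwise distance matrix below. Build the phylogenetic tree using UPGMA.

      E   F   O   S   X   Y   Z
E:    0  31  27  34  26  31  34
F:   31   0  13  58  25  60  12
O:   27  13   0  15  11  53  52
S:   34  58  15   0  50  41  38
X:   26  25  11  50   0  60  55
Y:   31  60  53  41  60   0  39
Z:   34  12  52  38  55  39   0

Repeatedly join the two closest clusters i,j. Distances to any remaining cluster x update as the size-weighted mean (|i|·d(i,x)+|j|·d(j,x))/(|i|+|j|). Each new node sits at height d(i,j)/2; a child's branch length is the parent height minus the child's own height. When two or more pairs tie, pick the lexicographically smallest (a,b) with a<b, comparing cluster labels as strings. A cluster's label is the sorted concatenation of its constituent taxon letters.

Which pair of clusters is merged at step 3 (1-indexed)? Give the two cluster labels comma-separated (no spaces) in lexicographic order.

E,OX

iteration 1: select O,X (d=11); attach at lengths (11/2, 11/2); label the merged cluster OX
  updated: d(E,OX)=53/2, d(F,OX)=19, d(OX,S)=65/2, d(OX,Y)=113/2, d(OX,Z)=107/2
iteration 2: select F,Z (d=12); attach at lengths (6, 6); label the merged cluster FZ
  updated: d(E,FZ)=65/2, d(FZ,OX)=145/4, d(FZ,S)=48, d(FZ,Y)=99/2
iteration 3: select E,OX (d=53/2); attach at lengths (53/4, 31/4); label the merged cluster EOX
  updated: d(EOX,FZ)=35, d(EOX,S)=33, d(EOX,Y)=48
iteration 4: select EOX,S (d=33); attach at lengths (13/4, 33/2); label the merged cluster EOSX
  updated: d(EOSX,FZ)=153/4, d(EOSX,Y)=185/4
iteration 5: select EOSX,FZ (d=153/4); attach at lengths (21/8, 105/8); label the merged cluster EFOSXZ
  updated: d(EFOSXZ,Y)=142/3
iteration 6: select EFOSXZ,Y (d=142/3); attach at lengths (109/24, 71/3); label the merged cluster EFOSXYZ
final tree: ((((E:53/4,(O:11/2,X:11/2):31/4):13/4,S:33/2):21/8,(F:6,Z:6):105/8):109/24,Y:71/3)
total length: 2585/24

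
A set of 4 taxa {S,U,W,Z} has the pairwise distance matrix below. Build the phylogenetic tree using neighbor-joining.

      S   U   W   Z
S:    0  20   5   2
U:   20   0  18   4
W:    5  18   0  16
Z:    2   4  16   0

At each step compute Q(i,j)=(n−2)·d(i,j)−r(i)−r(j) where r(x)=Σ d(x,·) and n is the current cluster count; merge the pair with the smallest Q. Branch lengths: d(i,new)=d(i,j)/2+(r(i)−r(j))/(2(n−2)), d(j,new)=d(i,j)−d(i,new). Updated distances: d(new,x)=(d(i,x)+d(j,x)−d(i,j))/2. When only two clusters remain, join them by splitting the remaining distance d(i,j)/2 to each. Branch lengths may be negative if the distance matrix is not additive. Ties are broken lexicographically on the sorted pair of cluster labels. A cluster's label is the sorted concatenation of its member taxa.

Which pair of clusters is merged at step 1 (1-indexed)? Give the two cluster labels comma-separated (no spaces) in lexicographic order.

S,W

1. join S+W (d=5, Q=-56) ⇒ SW; edges |S|=-1/2, |W|=11/2
  updated: d(SW,U)=33/2, d(SW,Z)=13/2
2. join SW+U (d=33/2, Q=-27) ⇒ SUW; edges |SW|=19/2, |U|=7
  updated: d(SUW,Z)=-3
3. join SUW+Z (d=-3) ⇒ SUWZ; edges |SUW|=-3/2, |Z|=-3/2
final tree: (((S:-1/2,W:11/2):19/2,U:7):-3/2,Z:-3/2)
total length: 37/2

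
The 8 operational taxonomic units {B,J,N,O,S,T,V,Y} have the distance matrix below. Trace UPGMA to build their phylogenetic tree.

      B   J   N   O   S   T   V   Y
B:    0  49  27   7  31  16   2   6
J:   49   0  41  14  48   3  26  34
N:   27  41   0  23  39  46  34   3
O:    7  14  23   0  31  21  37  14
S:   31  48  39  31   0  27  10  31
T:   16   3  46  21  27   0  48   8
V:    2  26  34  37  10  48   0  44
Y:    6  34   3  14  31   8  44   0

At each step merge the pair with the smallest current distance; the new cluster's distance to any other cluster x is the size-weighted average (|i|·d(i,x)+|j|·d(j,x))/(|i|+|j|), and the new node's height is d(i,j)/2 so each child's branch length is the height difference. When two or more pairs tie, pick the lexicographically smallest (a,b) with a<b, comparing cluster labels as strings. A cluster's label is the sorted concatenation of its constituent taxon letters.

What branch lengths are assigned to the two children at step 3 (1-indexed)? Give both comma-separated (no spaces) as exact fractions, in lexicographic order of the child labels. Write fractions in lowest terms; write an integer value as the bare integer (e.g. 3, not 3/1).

3/2,3/2

iteration 1: select B,V (d=2); attach at lengths (1, 1); label the merged cluster BV
  updated: d(BV,J)=75/2, d(BV,N)=61/2, d(BV,O)=22, d(BV,S)=41/2, d(BV,T)=32, d(BV,Y)=25
iteration 2: select J,T (d=3); attach at lengths (3/2, 3/2); label the merged cluster JT
  updated: d(BV,JT)=139/4, d(JT,N)=87/2, d(JT,O)=35/2, d(JT,S)=75/2, d(JT,Y)=21
iteration 3: select N,Y (d=3); attach at lengths (3/2, 3/2); label the merged cluster NY
  updated: d(BV,NY)=111/4, d(JT,NY)=129/4, d(NY,O)=37/2, d(NY,S)=35
iteration 4: select JT,O (d=35/2); attach at lengths (29/4, 35/4); label the merged cluster JOT
  updated: d(BV,JOT)=61/2, d(JOT,NY)=83/3, d(JOT,S)=106/3
iteration 5: select BV,S (d=41/2); attach at lengths (37/4, 41/4); label the merged cluster BSV
  updated: d(BSV,JOT)=289/9, d(BSV,NY)=181/6
iteration 6: select JOT,NY (d=83/3); attach at lengths (61/12, 37/3); label the merged cluster JNOTY
  updated: d(BSV,JNOTY)=94/3
iteration 7: select BSV,JNOTY (d=94/3); attach at lengths (65/12, 11/6); label the merged cluster BJNOSTVY
final tree: (((B:1,V:1):37/4,S:41/4):65/12,(((J:3/2,T:3/2):29/4,O:35/4):61/12,(N:3/2,Y:3/2):37/3):11/6)
total length: 409/6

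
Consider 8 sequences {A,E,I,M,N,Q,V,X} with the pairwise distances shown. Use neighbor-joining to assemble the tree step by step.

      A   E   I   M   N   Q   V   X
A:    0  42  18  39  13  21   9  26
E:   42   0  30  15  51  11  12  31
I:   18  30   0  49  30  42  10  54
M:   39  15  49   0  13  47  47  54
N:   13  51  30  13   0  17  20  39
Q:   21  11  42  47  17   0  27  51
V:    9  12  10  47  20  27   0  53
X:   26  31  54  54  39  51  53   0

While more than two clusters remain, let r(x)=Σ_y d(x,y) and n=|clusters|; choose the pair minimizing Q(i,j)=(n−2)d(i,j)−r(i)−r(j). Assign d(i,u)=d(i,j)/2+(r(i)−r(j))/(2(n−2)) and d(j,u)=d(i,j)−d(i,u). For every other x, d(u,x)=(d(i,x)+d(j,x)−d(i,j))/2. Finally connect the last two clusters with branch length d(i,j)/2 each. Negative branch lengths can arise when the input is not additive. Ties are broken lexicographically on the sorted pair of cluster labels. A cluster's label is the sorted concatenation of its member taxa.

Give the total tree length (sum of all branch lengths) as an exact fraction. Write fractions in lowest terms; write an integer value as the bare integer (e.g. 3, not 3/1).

step 1: merge (M,N) at d=13, Q=-369; branch lengths M→53/4, N→-1/4; new cluster MN
  updated: d(A,MN)=39/2, d(E,MN)=53/2, d(I,MN)=33, d(MN,Q)=51/2, d(MN,V)=27, d(MN,X)=40
step 2: merge (E,Q) at d=11, Q=-275; branch lengths E→3, Q→8; new cluster EQ
  updated: d(A,EQ)=26, d(EQ,I)=61/2, d(EQ,MN)=41/2, d(EQ,V)=14, d(EQ,X)=71/2
step 3: merge (I,V) at d=10, Q=-437/2; branch lengths I→145/16, V→15/16; new cluster IV
  updated: d(A,IV)=17/2, d(EQ,IV)=69/4, d(IV,MN)=25, d(IV,X)=97/2
step 4: merge (A,IV) at d=17/2, Q=-615/4; branch lengths A→25/24, IV→179/24; new cluster AIV
  updated: d(AIV,EQ)=139/8, d(AIV,MN)=18, d(AIV,X)=33
step 5: merge (AIV,MN) at d=18, Q=-887/8; branch lengths AIV→207/32, MN→369/32; new cluster AIMNV
  updated: d(AIMNV,EQ)=159/16, d(AIMNV,X)=55/2
step 6: merge (AIMNV,EQ) at d=159/16, Q=-1167/16; branch lengths AIMNV→31/32, EQ→287/32; new cluster AEIMNQV
  updated: d(AEIMNQV,X)=849/32
step 7: merge (AEIMNQV,X) at d=849/32; branch lengths AEIMNQV→849/64, X→849/64; new cluster AEIMNQVX
final tree: ((((A:25/24,(I:145/16,V:15/16):179/24):207/32,(M:53/4,N:-1/4):369/32):31/32,(E:3,Q:8):287/32):849/64,X:849/64)
total length: 3103/32

3103/32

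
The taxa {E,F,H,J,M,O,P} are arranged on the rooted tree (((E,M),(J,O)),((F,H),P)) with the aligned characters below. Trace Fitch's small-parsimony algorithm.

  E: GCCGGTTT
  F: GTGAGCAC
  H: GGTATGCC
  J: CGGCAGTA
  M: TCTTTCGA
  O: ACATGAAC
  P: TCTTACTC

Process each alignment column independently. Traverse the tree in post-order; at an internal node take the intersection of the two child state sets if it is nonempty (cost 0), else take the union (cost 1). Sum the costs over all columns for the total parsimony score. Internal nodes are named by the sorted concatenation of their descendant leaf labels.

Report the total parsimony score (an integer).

29

EM@0: {G} ∪ {T} = {G,T} (union, +1)
JO@0: {C} ∪ {A} = {A,C} (union, +1)
EJMO@0: {G,T} ∪ {A,C} = {A,C,G,T} (union, +1)
FH@0: {G} ∩ {G} = {G} (intersection, +0)
FHP@0: {G} ∪ {T} = {G,T} (union, +1)
EFHJMOP@0: {A,C,G,T} ∩ {G,T} = {G,T} (intersection, +0)
EM@1: {C} ∩ {C} = {C} (intersection, +0)
JO@1: {G} ∪ {C} = {C,G} (union, +1)
EJMO@1: {C} ∩ {C,G} = {C} (intersection, +0)
FH@1: {T} ∪ {G} = {G,T} (union, +1)
FHP@1: {G,T} ∪ {C} = {C,G,T} (union, +1)
EFHJMOP@1: {C} ∩ {C,G,T} = {C} (intersection, +0)
EM@2: {C} ∪ {T} = {C,T} (union, +1)
JO@2: {G} ∪ {A} = {A,G} (union, +1)
EJMO@2: {C,T} ∪ {A,G} = {A,C,G,T} (union, +1)
FH@2: {G} ∪ {T} = {G,T} (union, +1)
FHP@2: {G,T} ∩ {T} = {T} (intersection, +0)
EFHJMOP@2: {A,C,G,T} ∩ {T} = {T} (intersection, +0)
EM@3: {G} ∪ {T} = {G,T} (union, +1)
JO@3: {C} ∪ {T} = {C,T} (union, +1)
EJMO@3: {G,T} ∩ {C,T} = {T} (intersection, +0)
FH@3: {A} ∩ {A} = {A} (intersection, +0)
FHP@3: {A} ∪ {T} = {A,T} (union, +1)
EFHJMOP@3: {T} ∩ {A,T} = {T} (intersection, +0)
EM@4: {G} ∪ {T} = {G,T} (union, +1)
JO@4: {A} ∪ {G} = {A,G} (union, +1)
EJMO@4: {G,T} ∩ {A,G} = {G} (intersection, +0)
FH@4: {G} ∪ {T} = {G,T} (union, +1)
FHP@4: {G,T} ∪ {A} = {A,G,T} (union, +1)
EFHJMOP@4: {G} ∩ {A,G,T} = {G} (intersection, +0)
EM@5: {T} ∪ {C} = {C,T} (union, +1)
JO@5: {G} ∪ {A} = {A,G} (union, +1)
EJMO@5: {C,T} ∪ {A,G} = {A,C,G,T} (union, +1)
FH@5: {C} ∪ {G} = {C,G} (union, +1)
FHP@5: {C,G} ∩ {C} = {C} (intersection, +0)
EFHJMOP@5: {A,C,G,T} ∩ {C} = {C} (intersection, +0)
EM@6: {T} ∪ {G} = {G,T} (union, +1)
JO@6: {T} ∪ {A} = {A,T} (union, +1)
EJMO@6: {G,T} ∩ {A,T} = {T} (intersection, +0)
FH@6: {A} ∪ {C} = {A,C} (union, +1)
FHP@6: {A,C} ∪ {T} = {A,C,T} (union, +1)
EFHJMOP@6: {T} ∩ {A,C,T} = {T} (intersection, +0)
EM@7: {T} ∪ {A} = {A,T} (union, +1)
JO@7: {A} ∪ {C} = {A,C} (union, +1)
EJMO@7: {A,T} ∩ {A,C} = {A} (intersection, +0)
FH@7: {C} ∩ {C} = {C} (intersection, +0)
FHP@7: {C} ∩ {C} = {C} (intersection, +0)
EFHJMOP@7: {A} ∪ {C} = {A,C} (union, +1)
per-site changes: [4, 3, 4, 3, 4, 4, 4, 3]; total = 29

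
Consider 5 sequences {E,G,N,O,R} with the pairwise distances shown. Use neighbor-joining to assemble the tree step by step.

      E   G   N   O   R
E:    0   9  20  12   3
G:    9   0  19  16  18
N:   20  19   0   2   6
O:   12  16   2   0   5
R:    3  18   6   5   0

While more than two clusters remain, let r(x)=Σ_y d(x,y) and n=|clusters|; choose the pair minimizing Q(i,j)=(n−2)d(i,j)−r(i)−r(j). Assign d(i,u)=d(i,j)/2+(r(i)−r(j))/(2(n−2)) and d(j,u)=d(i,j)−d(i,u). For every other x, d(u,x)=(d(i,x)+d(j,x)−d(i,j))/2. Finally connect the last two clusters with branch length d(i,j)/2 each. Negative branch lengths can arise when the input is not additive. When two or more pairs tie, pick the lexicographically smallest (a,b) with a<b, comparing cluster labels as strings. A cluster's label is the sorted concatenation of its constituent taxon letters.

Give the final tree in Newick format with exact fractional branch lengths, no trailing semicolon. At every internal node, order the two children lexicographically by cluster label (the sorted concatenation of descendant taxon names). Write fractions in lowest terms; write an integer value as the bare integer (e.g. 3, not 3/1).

((((E:3/2,G:15/2):51/8,R:-3/8):39/8,N:21/8):-5/16,O:-5/16)

step 1: merge (E,G) at d=9, Q=-79; branch lengths E→3/2, G→15/2; new cluster EG
  updated: d(EG,N)=15, d(EG,O)=19/2, d(EG,R)=6
step 2: merge (EG,R) at d=6, Q=-71/2; branch lengths EG→51/8, R→-3/8; new cluster EGR
  updated: d(EGR,N)=15/2, d(EGR,O)=17/4
step 3: merge (EGR,N) at d=15/2, Q=-55/4; branch lengths EGR→39/8, N→21/8; new cluster EGNR
  updated: d(EGNR,O)=-5/8
step 4: merge (EGNR,O) at d=-5/8; branch lengths EGNR→-5/16, O→-5/16; new cluster EGNOR
final tree: ((((E:3/2,G:15/2):51/8,R:-3/8):39/8,N:21/8):-5/16,O:-5/16)
total length: 175/8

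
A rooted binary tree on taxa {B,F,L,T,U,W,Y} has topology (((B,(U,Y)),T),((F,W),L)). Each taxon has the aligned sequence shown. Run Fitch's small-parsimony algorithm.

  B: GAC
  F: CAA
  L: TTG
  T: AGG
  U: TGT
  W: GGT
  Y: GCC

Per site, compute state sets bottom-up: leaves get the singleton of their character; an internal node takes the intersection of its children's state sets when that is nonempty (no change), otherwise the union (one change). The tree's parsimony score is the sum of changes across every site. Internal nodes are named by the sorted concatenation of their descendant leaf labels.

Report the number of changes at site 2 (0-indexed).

[col 0] UY: children U:{T}, Y:{G} ∪→ {G,T}; cost 1
[col 0] BUY: children B:{G}, UY:{G,T} ∩→ {G}; cost 0
[col 0] BTUY: children BUY:{G}, T:{A} ∪→ {A,G}; cost 1
[col 0] FW: children F:{C}, W:{G} ∪→ {C,G}; cost 1
[col 0] FLW: children FW:{C,G}, L:{T} ∪→ {C,G,T}; cost 1
[col 0] BFLTUWY: children BTUY:{A,G}, FLW:{C,G,T} ∩→ {G}; cost 0
[col 1] UY: children U:{G}, Y:{C} ∪→ {C,G}; cost 1
[col 1] BUY: children B:{A}, UY:{C,G} ∪→ {A,C,G}; cost 1
[col 1] BTUY: children BUY:{A,C,G}, T:{G} ∩→ {G}; cost 0
[col 1] FW: children F:{A}, W:{G} ∪→ {A,G}; cost 1
[col 1] FLW: children FW:{A,G}, L:{T} ∪→ {A,G,T}; cost 1
[col 1] BFLTUWY: children BTUY:{G}, FLW:{A,G,T} ∩→ {G}; cost 0
[col 2] UY: children U:{T}, Y:{C} ∪→ {C,T}; cost 1
[col 2] BUY: children B:{C}, UY:{C,T} ∩→ {C}; cost 0
[col 2] BTUY: children BUY:{C}, T:{G} ∪→ {C,G}; cost 1
[col 2] FW: children F:{A}, W:{T} ∪→ {A,T}; cost 1
[col 2] FLW: children FW:{A,T}, L:{G} ∪→ {A,G,T}; cost 1
[col 2] BFLTUWY: children BTUY:{C,G}, FLW:{A,G,T} ∩→ {G}; cost 0
per-site changes: [4, 4, 4]; total = 12

4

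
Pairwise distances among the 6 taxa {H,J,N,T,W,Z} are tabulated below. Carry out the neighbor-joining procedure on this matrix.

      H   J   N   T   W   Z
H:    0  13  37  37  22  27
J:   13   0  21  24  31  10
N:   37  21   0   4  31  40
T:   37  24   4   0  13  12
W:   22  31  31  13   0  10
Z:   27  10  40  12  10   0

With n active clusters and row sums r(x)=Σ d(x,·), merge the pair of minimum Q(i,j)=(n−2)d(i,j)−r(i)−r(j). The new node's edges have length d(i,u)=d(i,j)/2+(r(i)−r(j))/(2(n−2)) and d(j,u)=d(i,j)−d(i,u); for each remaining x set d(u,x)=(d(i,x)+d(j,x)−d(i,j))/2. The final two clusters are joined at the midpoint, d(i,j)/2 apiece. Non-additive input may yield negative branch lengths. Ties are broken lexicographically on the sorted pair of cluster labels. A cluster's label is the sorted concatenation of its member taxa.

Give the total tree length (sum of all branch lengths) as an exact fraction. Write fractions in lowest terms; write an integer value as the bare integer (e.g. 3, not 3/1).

413/8

iteration 1: select N,T (d=4, Q=-207); attach at lengths (59/8, -27/8); label the merged cluster NT
  updated: d(H,NT)=35, d(J,NT)=41/2, d(NT,W)=20, d(NT,Z)=24
iteration 2: select H,J (d=13, Q=-265/2); attach at lengths (41/4, 11/4); label the merged cluster HJ
  updated: d(HJ,NT)=85/4, d(HJ,W)=20, d(HJ,Z)=12
iteration 3: select HJ,NT (d=85/4, Q=-76); attach at lengths (61/8, 109/8); label the merged cluster HJNT
  updated: d(HJNT,W)=75/8, d(HJNT,Z)=59/8
iteration 4: select HJNT,W (d=75/8, Q=-107/4); attach at lengths (27/8, 6); label the merged cluster HJNTW
  updated: d(HJNTW,Z)=4
iteration 5: select HJNTW,Z (d=4); attach at lengths (2, 2); label the merged cluster HJNTWZ
final tree: ((((H:41/4,J:11/4):61/8,(N:59/8,T:-27/8):109/8):27/8,W:6):2,Z:2)
total length: 413/8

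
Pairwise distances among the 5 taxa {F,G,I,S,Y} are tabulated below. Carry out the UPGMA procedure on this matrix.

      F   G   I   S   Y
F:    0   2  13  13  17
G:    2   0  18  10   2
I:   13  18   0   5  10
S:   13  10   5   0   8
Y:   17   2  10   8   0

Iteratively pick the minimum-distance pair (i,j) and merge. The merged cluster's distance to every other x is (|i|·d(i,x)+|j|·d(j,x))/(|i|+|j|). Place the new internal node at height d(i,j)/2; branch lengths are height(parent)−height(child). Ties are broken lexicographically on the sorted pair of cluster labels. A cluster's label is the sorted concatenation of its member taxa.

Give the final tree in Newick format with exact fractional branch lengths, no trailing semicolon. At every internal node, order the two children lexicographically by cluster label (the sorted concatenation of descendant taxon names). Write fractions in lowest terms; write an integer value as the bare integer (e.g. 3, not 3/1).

step 1: merge (F,G) at d=2; branch lengths F→1, G→1; new cluster FG
  updated: d(FG,I)=31/2, d(FG,S)=23/2, d(FG,Y)=19/2
step 2: merge (I,S) at d=5; branch lengths I→5/2, S→5/2; new cluster IS
  updated: d(FG,IS)=27/2, d(IS,Y)=9
step 3: merge (IS,Y) at d=9; branch lengths IS→2, Y→9/2; new cluster ISY
  updated: d(FG,ISY)=73/6
step 4: merge (FG,ISY) at d=73/6; branch lengths FG→61/12, ISY→19/12; new cluster FGISY
final tree: ((F:1,G:1):61/12,((I:5/2,S:5/2):2,Y:9/2):19/12)
total length: 121/6

((F:1,G:1):61/12,((I:5/2,S:5/2):2,Y:9/2):19/12)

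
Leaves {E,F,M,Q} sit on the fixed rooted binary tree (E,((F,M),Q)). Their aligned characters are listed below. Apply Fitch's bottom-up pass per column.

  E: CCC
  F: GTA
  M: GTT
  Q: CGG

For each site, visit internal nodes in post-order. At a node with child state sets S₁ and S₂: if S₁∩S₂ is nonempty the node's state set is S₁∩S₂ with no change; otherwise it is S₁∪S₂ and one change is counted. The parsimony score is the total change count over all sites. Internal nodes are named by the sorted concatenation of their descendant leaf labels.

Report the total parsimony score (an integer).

6

[col 0] FM: children F:{G}, M:{G} ∩→ {G}; cost 0
[col 0] FMQ: children FM:{G}, Q:{C} ∪→ {C,G}; cost 1
[col 0] EFMQ: children E:{C}, FMQ:{C,G} ∩→ {C}; cost 0
[col 1] FM: children F:{T}, M:{T} ∩→ {T}; cost 0
[col 1] FMQ: children FM:{T}, Q:{G} ∪→ {G,T}; cost 1
[col 1] EFMQ: children E:{C}, FMQ:{G,T} ∪→ {C,G,T}; cost 1
[col 2] FM: children F:{A}, M:{T} ∪→ {A,T}; cost 1
[col 2] FMQ: children FM:{A,T}, Q:{G} ∪→ {A,G,T}; cost 1
[col 2] EFMQ: children E:{C}, FMQ:{A,G,T} ∪→ {A,C,G,T}; cost 1
per-site changes: [1, 2, 3]; total = 6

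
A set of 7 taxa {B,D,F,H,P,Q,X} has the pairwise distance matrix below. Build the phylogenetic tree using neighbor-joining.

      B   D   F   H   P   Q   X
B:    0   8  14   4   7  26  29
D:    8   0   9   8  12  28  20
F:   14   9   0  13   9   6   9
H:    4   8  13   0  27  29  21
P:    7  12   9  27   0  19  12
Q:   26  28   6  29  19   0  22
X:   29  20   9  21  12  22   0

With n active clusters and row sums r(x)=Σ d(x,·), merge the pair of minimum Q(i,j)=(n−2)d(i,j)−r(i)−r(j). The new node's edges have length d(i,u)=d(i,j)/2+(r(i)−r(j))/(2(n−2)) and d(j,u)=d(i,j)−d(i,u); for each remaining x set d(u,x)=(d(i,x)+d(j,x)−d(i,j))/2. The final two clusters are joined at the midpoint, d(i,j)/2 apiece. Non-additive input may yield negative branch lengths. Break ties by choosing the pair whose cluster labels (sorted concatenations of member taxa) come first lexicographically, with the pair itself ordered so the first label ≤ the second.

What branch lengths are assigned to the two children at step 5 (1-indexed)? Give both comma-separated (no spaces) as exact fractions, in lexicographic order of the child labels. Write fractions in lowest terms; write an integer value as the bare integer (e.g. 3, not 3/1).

1. join B+H (d=4, Q=-170) ⇒ BH; edges |B|=3/5, |H|=17/5
  updated: d(BH,D)=6, d(BH,F)=23/2, d(BH,P)=15, d(BH,Q)=51/2, d(BH,X)=23
2. join BH+D (d=6, Q=-132) ⇒ BDH; edges |BH|=15/4, |D|=9/4
  updated: d(BDH,F)=29/4, d(BDH,P)=21/2, d(BDH,Q)=95/4, d(BDH,X)=37/2
3. join F+Q (d=6, Q=-84) ⇒ FQ; edges |F|=-43/12, |Q|=115/12
  updated: d(BDH,FQ)=25/2, d(FQ,P)=11, d(FQ,X)=25/2
4. join BDH+P (d=21/2, Q=-54) ⇒ BDHP; edges |BDH|=29/4, |P|=13/4
  updated: d(BDHP,FQ)=13/2, d(BDHP,X)=10
5. join BDHP+FQ (d=13/2, Q=-29) ⇒ BDFHPQ; edges |BDHP|=2, |FQ|=9/2
  updated: d(BDFHPQ,X)=8
6. join BDFHPQ+X (d=8) ⇒ BDFHPQX; edges |BDFHPQ|=4, |X|=4
final tree: (((((B:3/5,H:17/5):15/4,D:9/4):29/4,P:13/4):2,(F:-43/12,Q:115/12):9/2):4,X:4)
total length: 41

2,9/2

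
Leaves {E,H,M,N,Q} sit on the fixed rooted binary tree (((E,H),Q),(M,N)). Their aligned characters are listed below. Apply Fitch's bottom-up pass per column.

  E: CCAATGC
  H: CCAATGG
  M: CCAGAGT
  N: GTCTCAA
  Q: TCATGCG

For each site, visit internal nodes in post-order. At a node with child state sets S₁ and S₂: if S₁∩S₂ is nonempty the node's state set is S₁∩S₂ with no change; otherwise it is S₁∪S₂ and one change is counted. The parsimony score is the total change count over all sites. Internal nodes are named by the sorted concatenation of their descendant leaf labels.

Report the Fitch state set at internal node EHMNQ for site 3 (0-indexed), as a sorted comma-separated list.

[col 0] EH: children E:{C}, H:{C} ∩→ {C}; cost 0
[col 0] EHQ: children EH:{C}, Q:{T} ∪→ {C,T}; cost 1
[col 0] MN: children M:{C}, N:{G} ∪→ {C,G}; cost 1
[col 0] EHMNQ: children EHQ:{C,T}, MN:{C,G} ∩→ {C}; cost 0
[col 1] EH: children E:{C}, H:{C} ∩→ {C}; cost 0
[col 1] EHQ: children EH:{C}, Q:{C} ∩→ {C}; cost 0
[col 1] MN: children M:{C}, N:{T} ∪→ {C,T}; cost 1
[col 1] EHMNQ: children EHQ:{C}, MN:{C,T} ∩→ {C}; cost 0
[col 2] EH: children E:{A}, H:{A} ∩→ {A}; cost 0
[col 2] EHQ: children EH:{A}, Q:{A} ∩→ {A}; cost 0
[col 2] MN: children M:{A}, N:{C} ∪→ {A,C}; cost 1
[col 2] EHMNQ: children EHQ:{A}, MN:{A,C} ∩→ {A}; cost 0
[col 3] EH: children E:{A}, H:{A} ∩→ {A}; cost 0
[col 3] EHQ: children EH:{A}, Q:{T} ∪→ {A,T}; cost 1
[col 3] MN: children M:{G}, N:{T} ∪→ {G,T}; cost 1
[col 3] EHMNQ: children EHQ:{A,T}, MN:{G,T} ∩→ {T}; cost 0
[col 4] EH: children E:{T}, H:{T} ∩→ {T}; cost 0
[col 4] EHQ: children EH:{T}, Q:{G} ∪→ {G,T}; cost 1
[col 4] MN: children M:{A}, N:{C} ∪→ {A,C}; cost 1
[col 4] EHMNQ: children EHQ:{G,T}, MN:{A,C} ∪→ {A,C,G,T}; cost 1
[col 5] EH: children E:{G}, H:{G} ∩→ {G}; cost 0
[col 5] EHQ: children EH:{G}, Q:{C} ∪→ {C,G}; cost 1
[col 5] MN: children M:{G}, N:{A} ∪→ {A,G}; cost 1
[col 5] EHMNQ: children EHQ:{C,G}, MN:{A,G} ∩→ {G}; cost 0
[col 6] EH: children E:{C}, H:{G} ∪→ {C,G}; cost 1
[col 6] EHQ: children EH:{C,G}, Q:{G} ∩→ {G}; cost 0
[col 6] MN: children M:{T}, N:{A} ∪→ {A,T}; cost 1
[col 6] EHMNQ: children EHQ:{G}, MN:{A,T} ∪→ {A,G,T}; cost 1
per-site changes: [2, 1, 1, 2, 3, 2, 3]; total = 14

T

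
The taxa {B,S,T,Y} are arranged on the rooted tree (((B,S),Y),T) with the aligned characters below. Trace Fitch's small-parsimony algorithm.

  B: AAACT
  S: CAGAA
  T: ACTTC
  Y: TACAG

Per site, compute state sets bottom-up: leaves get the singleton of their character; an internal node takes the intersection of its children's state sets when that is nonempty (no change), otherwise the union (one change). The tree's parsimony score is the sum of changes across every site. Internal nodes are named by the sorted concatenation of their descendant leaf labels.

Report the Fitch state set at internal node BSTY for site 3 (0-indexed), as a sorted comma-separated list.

A,T

BS@0: {A} ∪ {C} = {A,C} (union, +1)
BSY@0: {A,C} ∪ {T} = {A,C,T} (union, +1)
BSTY@0: {A,C,T} ∩ {A} = {A} (intersection, +0)
BS@1: {A} ∩ {A} = {A} (intersection, +0)
BSY@1: {A} ∩ {A} = {A} (intersection, +0)
BSTY@1: {A} ∪ {C} = {A,C} (union, +1)
BS@2: {A} ∪ {G} = {A,G} (union, +1)
BSY@2: {A,G} ∪ {C} = {A,C,G} (union, +1)
BSTY@2: {A,C,G} ∪ {T} = {A,C,G,T} (union, +1)
BS@3: {C} ∪ {A} = {A,C} (union, +1)
BSY@3: {A,C} ∩ {A} = {A} (intersection, +0)
BSTY@3: {A} ∪ {T} = {A,T} (union, +1)
BS@4: {T} ∪ {A} = {A,T} (union, +1)
BSY@4: {A,T} ∪ {G} = {A,G,T} (union, +1)
BSTY@4: {A,G,T} ∪ {C} = {A,C,G,T} (union, +1)
per-site changes: [2, 1, 3, 2, 3]; total = 11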